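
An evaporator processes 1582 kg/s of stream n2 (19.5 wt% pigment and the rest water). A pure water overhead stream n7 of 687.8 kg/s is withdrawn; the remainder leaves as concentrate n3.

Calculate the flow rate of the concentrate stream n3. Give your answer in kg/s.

Concentrate = 1582 − 687.8 = 894.2 kg/s.

894.2 kg/s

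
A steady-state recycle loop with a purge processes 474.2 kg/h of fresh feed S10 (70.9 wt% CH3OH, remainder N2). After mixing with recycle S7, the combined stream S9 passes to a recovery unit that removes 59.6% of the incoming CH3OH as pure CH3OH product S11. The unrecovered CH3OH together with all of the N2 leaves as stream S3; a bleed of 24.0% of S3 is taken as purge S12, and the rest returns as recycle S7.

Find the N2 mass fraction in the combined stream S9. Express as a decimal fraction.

N2 enters only via S10 and leaves only via the purge: 474.2×0.291 = 0.240×(N2 in S3), and the recovery unit passes all N2, so N2 in S9 = N2 in S3 = 574.97 kg/h.
CH3OH in S9: m_A = 474.2×0.709 + (1−0.240)·(1−0.596)·m_A, so m_A = 336.21/0.6930 = 485.18 kg/h.
S9 = 485.18 + 574.97 = 1060.1 kg/h.
N2 fraction in S9 = 574.97/1060.1 = 0.542.

0.542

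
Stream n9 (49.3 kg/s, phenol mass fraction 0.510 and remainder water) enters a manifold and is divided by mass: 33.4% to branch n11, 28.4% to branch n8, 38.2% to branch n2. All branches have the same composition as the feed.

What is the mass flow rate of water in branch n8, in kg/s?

Branch n8 total = 0.284×49.3 = 14.001 kg/s.
water in n8 = 0.490×14.001 = 6.8606 kg/s.

6.861 kg/s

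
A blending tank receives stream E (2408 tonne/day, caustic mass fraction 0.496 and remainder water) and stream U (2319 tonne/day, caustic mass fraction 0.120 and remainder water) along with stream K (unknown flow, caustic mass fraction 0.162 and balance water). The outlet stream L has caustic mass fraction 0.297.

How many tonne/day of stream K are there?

509.1 tonne/day

Let K be the unknown flow. Total out = 4727 + K.
caustic balance: 1472.6 + 0.162·K = 0.297·(4727 + K)
(0.162 − 0.297)·K = 0.297×4727 − 1472.6 = -68.729
K = -68.729 / -0.135 = 509.1 tonne/day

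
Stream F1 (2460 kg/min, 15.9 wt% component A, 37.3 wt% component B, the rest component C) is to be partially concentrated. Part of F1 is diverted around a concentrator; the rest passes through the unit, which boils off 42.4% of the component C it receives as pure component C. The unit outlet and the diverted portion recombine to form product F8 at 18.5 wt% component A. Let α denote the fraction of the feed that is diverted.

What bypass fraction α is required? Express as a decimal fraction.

0.292

All 2460×0.159 = 391.14 kg/min of component A reaches F8, so F8 = 391.14/0.185 = 2114.3 kg/min and vapour = 345.73 kg/min.
The evaporator receives (1−α)·2460 of feed at 0.468 component C and removes 0.424 of that component C:
0.424×0.468×(1−α)×2460 = 345.73
(1−α) = 345.73/488.14 = 0.7083;  α = 0.2917.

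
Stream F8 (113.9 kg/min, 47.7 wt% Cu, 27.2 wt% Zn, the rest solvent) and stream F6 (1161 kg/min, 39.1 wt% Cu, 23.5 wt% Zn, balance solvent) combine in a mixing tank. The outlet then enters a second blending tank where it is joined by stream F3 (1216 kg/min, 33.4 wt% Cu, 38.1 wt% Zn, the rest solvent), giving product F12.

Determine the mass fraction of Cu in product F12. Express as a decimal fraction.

Overall, product flow = 2490.9 kg/min.
Cu in = 113.9×0.477 + 1161×0.391 + 1216×0.334 = 914.43 kg/min.
Cu fraction in F12 = 0.367.

0.367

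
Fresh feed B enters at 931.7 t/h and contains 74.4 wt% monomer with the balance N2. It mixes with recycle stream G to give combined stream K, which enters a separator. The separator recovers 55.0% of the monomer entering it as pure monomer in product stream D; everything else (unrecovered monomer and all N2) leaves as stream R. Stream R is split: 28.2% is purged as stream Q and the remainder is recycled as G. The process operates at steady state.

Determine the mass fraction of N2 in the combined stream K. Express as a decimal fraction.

0.4523

N2 enters only via B and leaves only via the purge: 931.7×0.256 = 0.282×(N2 in R), and the separator passes all N2, so N2 in K = N2 in R = 845.8 t/h.
monomer in K: m_A = 931.7×0.744 + (1−0.282)·(1−0.550)·m_A, so m_A = 693.18/0.6769 = 1024.1 t/h.
K = 1024.1 + 845.8 = 1869.9 t/h.
N2 fraction in K = 845.8/1869.9 = 0.4523.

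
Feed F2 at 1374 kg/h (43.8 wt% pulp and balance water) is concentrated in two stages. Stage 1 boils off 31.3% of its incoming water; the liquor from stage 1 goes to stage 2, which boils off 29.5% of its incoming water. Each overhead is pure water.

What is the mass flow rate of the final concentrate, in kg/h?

975.8 kg/h

water in feed = 1374×0.562 = 772.19 kg/h.
After stage 1: water left = (1−0.313)×772.19 = 530.49; stream total = 1132.3 kg/h.
After stage 2: water left = (1−0.295)×530.49 = 374; final concentrate = 975.81 kg/h.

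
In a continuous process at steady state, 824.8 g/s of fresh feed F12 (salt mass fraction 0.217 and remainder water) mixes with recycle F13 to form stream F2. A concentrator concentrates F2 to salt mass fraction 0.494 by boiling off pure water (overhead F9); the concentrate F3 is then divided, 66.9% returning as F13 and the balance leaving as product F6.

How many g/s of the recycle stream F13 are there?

732.3 g/s

Overall salt balance (none leaves overhead): salt in fresh feed = salt in product, i.e. 824.8×0.217 = (1−0.669)·F3·0.494.
F3 = 178.98/(0.494×0.331) = 1094.6 g/s.
Recycle F13 = 0.669×1094.6 = 732.28 g/s.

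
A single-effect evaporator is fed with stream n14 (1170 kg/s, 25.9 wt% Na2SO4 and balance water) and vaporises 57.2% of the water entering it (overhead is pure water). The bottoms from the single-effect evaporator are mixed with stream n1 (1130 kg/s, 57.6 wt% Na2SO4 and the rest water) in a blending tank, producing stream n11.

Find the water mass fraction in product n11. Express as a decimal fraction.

0.471

Vapour removed = 0.572×0.741×1170 = 495.91 kg/s; concentrate = 674.09 kg/s.
water reaching the mixer = 371.06 (from concentrate) + 1130×0.424 = 850.18 kg/s.
Product flow = 674.09 + 1130 = 1804.1 kg/s; water fraction = 0.471.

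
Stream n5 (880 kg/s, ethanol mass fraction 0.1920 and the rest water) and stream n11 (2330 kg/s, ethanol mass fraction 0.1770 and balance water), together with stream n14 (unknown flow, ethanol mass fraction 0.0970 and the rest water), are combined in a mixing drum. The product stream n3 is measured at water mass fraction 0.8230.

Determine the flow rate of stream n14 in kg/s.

Let n14 be the unknown flow. Total out = 3210 + n14.
water balance: 2628.6 + 0.903·n14 = 0.823·(3210 + n14)
(0.903 − 0.823)·n14 = 0.823×3210 − 2628.6 = 13.2
n14 = 13.2 / 0.080 = 165 kg/s

165 kg/s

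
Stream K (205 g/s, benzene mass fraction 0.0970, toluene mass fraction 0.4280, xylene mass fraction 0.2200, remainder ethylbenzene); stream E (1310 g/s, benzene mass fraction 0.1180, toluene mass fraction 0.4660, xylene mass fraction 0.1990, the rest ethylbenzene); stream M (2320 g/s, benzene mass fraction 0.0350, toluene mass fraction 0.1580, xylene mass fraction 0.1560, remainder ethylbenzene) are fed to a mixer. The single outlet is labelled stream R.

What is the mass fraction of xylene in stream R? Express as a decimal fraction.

0.1741

Total flow out = 205 + 1310 + 2320 = 3835 g/s.
xylene in = 205×0.220 + 1310×0.199 + 2320×0.156 = 667.71 g/s.
xylene mass fraction in R = 667.71/3835 = 0.1741.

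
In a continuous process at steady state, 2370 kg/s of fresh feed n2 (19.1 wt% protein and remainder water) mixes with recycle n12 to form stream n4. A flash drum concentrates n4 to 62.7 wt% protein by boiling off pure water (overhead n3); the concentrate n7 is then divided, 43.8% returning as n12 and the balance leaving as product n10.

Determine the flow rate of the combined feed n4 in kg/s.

2933 kg/s

Overall protein balance (none leaves overhead): protein in fresh feed = protein in product, i.e. 2370×0.191 = (1−0.438)·n7·0.627.
n7 = 452.67/(0.627×0.562) = 1284.6 kg/s.
Recycle n12 = 0.438×1284.6 = 562.67 kg/s.
Combined feed n4 = 2370 + 562.67 = 2932.7 kg/s.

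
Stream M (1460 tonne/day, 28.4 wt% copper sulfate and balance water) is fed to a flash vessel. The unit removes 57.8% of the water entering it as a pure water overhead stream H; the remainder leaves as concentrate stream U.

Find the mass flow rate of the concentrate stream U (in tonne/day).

855.8 tonne/day

water entering = 1460×0.716 = 1045.4 tonne/day; overhead removed = 0.578×1045.4 = 604.22 tonne/day.
Concentrate = 1460 − 604.22 = 855.78 tonne/day.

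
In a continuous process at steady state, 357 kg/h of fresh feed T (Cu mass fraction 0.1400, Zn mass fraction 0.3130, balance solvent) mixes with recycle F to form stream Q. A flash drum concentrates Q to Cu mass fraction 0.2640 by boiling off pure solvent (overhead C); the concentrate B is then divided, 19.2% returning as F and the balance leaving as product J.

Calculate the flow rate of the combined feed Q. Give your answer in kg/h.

Overall Cu balance (none leaves overhead): Cu in fresh feed = Cu in product, i.e. 357×0.140 = (1−0.192)·B·0.264.
B = 49.98/(0.264×0.808) = 234.3 kg/h.
Recycle F = 0.192×234.3 = 44.986 kg/h.
Combined feed Q = 357 + 44.986 = 401.99 kg/h.

402 kg/h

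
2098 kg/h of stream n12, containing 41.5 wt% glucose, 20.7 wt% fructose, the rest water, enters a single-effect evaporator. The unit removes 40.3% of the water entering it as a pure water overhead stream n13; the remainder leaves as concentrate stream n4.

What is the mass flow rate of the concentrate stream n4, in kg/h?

1778 kg/h

water entering = 2098×0.378 = 793.04 kg/h; overhead removed = 0.403×793.04 = 319.6 kg/h.
Concentrate = 2098 − 319.6 = 1778.4 kg/h.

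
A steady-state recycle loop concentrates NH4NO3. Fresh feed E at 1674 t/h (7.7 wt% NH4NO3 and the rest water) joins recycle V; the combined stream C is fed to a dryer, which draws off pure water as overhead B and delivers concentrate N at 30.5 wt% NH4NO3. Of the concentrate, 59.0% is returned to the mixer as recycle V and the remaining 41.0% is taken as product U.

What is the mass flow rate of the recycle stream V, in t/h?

Overall NH4NO3 balance (none leaves overhead): NH4NO3 in fresh feed = NH4NO3 in product, i.e. 1674×0.077 = (1−0.590)·N·0.305.
N = 128.9/(0.305×0.410) = 1030.8 t/h.
Recycle V = 0.590×1030.8 = 608.16 t/h.

608.2 t/h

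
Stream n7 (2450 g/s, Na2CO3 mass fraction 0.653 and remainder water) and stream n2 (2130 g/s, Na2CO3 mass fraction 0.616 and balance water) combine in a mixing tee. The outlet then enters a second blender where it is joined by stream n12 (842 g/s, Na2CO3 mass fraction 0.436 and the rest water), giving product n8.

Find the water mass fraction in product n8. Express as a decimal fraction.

0.395

Overall, product flow = 5422 g/s.
water in = 2450×0.347 + 2130×0.384 + 842×0.564 = 2143 g/s.
water fraction in n8 = 0.395.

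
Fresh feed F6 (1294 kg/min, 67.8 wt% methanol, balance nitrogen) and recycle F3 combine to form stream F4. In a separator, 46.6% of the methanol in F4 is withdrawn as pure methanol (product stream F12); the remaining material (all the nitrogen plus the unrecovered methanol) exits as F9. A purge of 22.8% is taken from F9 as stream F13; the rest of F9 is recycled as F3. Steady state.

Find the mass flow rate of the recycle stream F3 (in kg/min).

nitrogen enters only via F6 and leaves only via the purge: 1294×0.322 = 0.228×(nitrogen in F9), and the separator passes all nitrogen, so nitrogen in F4 = nitrogen in F9 = 1827.5 kg/min.
methanol in F4: m_A = 1294×0.678 + (1−0.228)·(1−0.466)·m_A, so m_A = 877.33/0.5878 = 1492.7 kg/min.
F9 = (1−0.466)×1492.7 + 1827.5 = 2624.6 kg/min.
Recycle F3 = (1−0.228)×2624.6 = 2026.2 kg/min.

2026 kg/min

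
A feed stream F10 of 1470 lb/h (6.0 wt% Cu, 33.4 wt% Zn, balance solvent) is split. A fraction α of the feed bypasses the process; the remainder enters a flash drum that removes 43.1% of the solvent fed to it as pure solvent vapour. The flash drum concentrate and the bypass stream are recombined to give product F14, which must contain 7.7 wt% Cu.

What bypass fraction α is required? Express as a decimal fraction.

0.155

All 1470×0.060 = 88.2 lb/h of Cu reaches F14, so F14 = 88.2/0.077 = 1145.5 lb/h and vapour = 324.55 lb/h.
The evaporator receives (1−α)·1470 of feed at 0.606 solvent and removes 0.431 of that solvent:
0.431×0.606×(1−α)×1470 = 324.55
(1−α) = 324.55/383.94 = 0.8453;  α = 0.1547.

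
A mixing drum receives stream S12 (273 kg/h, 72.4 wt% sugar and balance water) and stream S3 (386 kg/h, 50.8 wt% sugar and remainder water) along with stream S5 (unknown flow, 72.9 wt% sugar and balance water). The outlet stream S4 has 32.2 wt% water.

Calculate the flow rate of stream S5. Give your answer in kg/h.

Let S5 be the unknown flow. Total out = 659 + S5.
water balance: 265.26 + 0.271·S5 = 0.322·(659 + S5)
(0.271 − 0.322)·S5 = 0.322×659 − 265.26 = -53.062
S5 = -53.062 / -0.051 = 1040.4 kg/h

1040 kg/h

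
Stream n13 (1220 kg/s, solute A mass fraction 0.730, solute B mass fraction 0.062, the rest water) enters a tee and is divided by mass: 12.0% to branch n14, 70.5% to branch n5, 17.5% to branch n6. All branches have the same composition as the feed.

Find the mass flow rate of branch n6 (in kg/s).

Branch n6 flow = 0.175×1220 = 213.5 kg/s.

213.5 kg/s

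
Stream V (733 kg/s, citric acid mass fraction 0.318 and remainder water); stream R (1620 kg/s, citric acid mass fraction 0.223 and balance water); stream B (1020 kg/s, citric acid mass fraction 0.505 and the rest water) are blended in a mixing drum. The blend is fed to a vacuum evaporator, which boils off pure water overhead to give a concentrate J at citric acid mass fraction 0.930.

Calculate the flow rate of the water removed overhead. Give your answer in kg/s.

2180 kg/s

citric acid entering = 733×0.318 + 1620×0.223 + 1020×0.505 = 1109.5 kg/s.
All citric acid reports to J, so J = 1109.5/0.930 = 1193 kg/s.
Total feed = 3373 kg/s; overhead = 3373 − 1193 = 2180 kg/s.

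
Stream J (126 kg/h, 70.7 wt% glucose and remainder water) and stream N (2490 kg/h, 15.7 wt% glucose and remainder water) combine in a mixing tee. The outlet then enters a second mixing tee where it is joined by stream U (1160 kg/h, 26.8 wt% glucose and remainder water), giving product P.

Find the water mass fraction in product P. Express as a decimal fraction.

0.791

Overall, product flow = 3776 kg/h.
water in = 126×0.293 + 2490×0.843 + 1160×0.732 = 2985.1 kg/h.
water fraction in P = 0.791.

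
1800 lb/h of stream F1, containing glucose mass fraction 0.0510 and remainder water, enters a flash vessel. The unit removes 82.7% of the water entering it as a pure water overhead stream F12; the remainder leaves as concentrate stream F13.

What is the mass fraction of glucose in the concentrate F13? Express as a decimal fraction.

glucose is not removed: 1800×0.051 = 91.8 lb/h of glucose enters F13.
water entering = 1800×0.949 = 1708.2 lb/h; overhead removed = 0.827×1708.2 = 1412.7 lb/h.
Concentrate = 1800 − 1412.7 = 387.32 lb/h.
Mass fraction = 91.8/387.32 = 0.2370.

0.2370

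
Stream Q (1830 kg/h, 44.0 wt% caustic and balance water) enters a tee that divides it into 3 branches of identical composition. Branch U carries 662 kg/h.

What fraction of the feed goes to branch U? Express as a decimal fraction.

0.362

Fraction to U = 662/1830 = 0.3617.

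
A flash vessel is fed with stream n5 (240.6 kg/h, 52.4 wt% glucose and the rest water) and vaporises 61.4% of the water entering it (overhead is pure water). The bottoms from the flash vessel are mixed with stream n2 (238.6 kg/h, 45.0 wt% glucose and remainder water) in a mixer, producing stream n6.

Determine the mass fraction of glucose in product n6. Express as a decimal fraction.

Vapour removed = 0.614×0.476×240.6 = 70.319 kg/h; concentrate = 170.28 kg/h.
glucose reaching the mixer = 126.07 (from concentrate) + 238.6×0.450 = 233.44 kg/h.
Product flow = 170.28 + 238.6 = 408.88 kg/h; glucose fraction = 0.571.

0.571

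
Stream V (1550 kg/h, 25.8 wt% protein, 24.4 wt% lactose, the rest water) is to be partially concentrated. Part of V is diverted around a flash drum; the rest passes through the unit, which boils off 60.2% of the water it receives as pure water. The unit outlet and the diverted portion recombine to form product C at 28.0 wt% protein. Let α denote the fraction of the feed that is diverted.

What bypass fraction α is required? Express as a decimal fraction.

All 1550×0.258 = 399.9 kg/h of protein reaches C, so C = 399.9/0.280 = 1428.2 kg/h and vapour = 121.79 kg/h.
The evaporator receives (1−α)·1550 of feed at 0.498 water and removes 0.602 of that water:
0.602×0.498×(1−α)×1550 = 121.79
(1−α) = 121.79/464.68 = 0.2621;  α = 0.7379.

0.738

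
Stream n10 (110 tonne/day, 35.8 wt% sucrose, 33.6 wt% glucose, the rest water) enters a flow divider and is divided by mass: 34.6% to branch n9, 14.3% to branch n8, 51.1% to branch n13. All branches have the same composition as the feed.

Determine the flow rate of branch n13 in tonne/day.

56.21 tonne/day

Branch n13 flow = 0.511×110 = 56.21 tonne/day.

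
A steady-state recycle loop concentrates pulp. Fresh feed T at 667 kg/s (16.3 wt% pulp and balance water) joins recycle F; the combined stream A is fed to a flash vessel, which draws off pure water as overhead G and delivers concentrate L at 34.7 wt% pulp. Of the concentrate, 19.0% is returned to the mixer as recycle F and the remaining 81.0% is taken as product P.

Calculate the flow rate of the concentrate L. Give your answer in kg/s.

386.8 kg/s

Overall pulp balance (none leaves overhead): pulp in fresh feed = pulp in product, i.e. 667×0.163 = (1−0.190)·L·0.347.
L = 108.72/(0.347×0.810) = 386.81 kg/s.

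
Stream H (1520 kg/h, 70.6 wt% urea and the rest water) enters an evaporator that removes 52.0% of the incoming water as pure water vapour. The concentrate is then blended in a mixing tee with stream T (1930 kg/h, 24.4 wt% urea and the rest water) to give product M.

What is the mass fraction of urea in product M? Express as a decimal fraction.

0.4799

Vapour removed = 0.520×0.294×1520 = 232.38 kg/h; concentrate = 1287.6 kg/h.
urea reaching the mixer = 1073.1 (from concentrate) + 1930×0.244 = 1544 kg/h.
Product flow = 1287.6 + 1930 = 3217.6 kg/h; urea fraction = 0.4799.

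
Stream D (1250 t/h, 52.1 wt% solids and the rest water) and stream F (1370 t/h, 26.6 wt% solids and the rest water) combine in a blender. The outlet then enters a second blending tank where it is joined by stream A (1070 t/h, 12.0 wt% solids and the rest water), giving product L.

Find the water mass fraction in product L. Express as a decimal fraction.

Overall, product flow = 3690 t/h.
water in = 1250×0.479 + 1370×0.734 + 1070×0.880 = 2545.9 t/h.
water fraction in L = 0.6900.

0.6900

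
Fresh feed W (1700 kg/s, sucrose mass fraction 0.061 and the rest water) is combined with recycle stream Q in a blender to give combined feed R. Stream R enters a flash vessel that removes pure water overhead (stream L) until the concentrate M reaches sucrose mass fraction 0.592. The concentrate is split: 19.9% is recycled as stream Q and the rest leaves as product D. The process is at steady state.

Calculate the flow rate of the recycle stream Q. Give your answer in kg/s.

Overall sucrose balance (none leaves overhead): sucrose in fresh feed = sucrose in product, i.e. 1700×0.061 = (1−0.199)·M·0.592.
M = 103.7/(0.592×0.801) = 218.69 kg/s.
Recycle Q = 0.199×218.69 = 43.519 kg/s.

43.52 kg/s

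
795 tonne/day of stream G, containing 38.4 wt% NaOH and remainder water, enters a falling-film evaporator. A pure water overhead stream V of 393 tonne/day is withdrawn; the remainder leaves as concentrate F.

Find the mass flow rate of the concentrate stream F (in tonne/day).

Concentrate = 795 − 393 = 402 tonne/day.

402 tonne/day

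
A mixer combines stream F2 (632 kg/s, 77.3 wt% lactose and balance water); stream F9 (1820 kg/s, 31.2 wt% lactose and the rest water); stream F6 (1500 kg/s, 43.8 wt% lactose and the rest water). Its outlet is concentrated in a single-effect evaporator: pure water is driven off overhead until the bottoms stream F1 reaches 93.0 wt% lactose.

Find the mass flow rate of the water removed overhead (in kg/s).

2110 kg/s

lactose entering = 632×0.773 + 1820×0.312 + 1500×0.438 = 1713.4 kg/s.
All lactose reports to F1, so F1 = 1713.4/0.930 = 1842.3 kg/s.
Total feed = 3952 kg/s; overhead = 3952 − 1842.3 = 2109.7 kg/s.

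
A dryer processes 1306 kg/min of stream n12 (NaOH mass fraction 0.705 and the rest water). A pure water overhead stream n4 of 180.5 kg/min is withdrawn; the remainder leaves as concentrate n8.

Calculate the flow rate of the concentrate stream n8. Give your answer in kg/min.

1126 kg/min

Concentrate = 1306 − 180.5 = 1125.5 kg/min.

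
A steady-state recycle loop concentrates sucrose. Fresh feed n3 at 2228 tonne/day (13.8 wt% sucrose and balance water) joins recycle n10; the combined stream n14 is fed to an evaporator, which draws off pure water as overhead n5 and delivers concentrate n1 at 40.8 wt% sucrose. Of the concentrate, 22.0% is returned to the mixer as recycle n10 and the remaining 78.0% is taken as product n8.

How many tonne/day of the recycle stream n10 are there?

Overall sucrose balance (none leaves overhead): sucrose in fresh feed = sucrose in product, i.e. 2228×0.138 = (1−0.220)·n1·0.408.
n1 = 307.46/(0.408×0.780) = 966.14 tonne/day.
Recycle n10 = 0.220×966.14 = 212.55 tonne/day.

212.6 tonne/day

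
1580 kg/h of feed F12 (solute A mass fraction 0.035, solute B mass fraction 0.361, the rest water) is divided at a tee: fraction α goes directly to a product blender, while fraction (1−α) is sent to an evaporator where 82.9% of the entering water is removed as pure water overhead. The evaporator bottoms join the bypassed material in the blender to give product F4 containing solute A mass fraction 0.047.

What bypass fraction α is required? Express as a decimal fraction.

0.490

All 1580×0.035 = 55.3 kg/h of solute A reaches F4, so F4 = 55.3/0.047 = 1176.6 kg/h and vapour = 403.4 kg/h.
The evaporator receives (1−α)·1580 of feed at 0.604 water and removes 0.829 of that water:
0.829×0.604×(1−α)×1580 = 403.4
(1−α) = 403.4/791.13 = 0.5099;  α = 0.4901.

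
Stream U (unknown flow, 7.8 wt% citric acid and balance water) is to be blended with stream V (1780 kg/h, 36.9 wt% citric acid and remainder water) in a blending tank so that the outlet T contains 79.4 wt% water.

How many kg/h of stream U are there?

Let U be the unknown flow. Total out = 1780 + U.
water balance: 1123.2 + 0.922·U = 0.794·(1780 + U)
(0.922 − 0.794)·U = 0.794×1780 − 1123.2 = 290.14
U = 290.14 / 0.128 = 2266.7 kg/h

2267 kg/h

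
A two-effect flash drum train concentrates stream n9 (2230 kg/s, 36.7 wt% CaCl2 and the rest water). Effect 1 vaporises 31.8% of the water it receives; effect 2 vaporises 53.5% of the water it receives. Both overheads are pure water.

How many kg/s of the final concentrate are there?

1266 kg/s

water in feed = 2230×0.633 = 1411.6 kg/s.
After stage 1: water left = (1−0.318)×1411.6 = 962.7; stream total = 1781.1 kg/s.
After stage 2: water left = (1−0.535)×962.7 = 447.66; final concentrate = 1266.1 kg/s.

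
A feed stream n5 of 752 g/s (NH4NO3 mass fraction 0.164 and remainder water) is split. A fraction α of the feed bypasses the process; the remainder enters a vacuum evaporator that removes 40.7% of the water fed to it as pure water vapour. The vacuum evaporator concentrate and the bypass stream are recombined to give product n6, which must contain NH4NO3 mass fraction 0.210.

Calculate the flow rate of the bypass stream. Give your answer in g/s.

All 752×0.164 = 123.33 g/s of NH4NO3 reaches n6, so n6 = 123.33/0.210 = 587.28 g/s and vapour = 164.72 g/s.
The evaporator receives (1−α)·752 of feed at 0.836 water and removes 0.407 of that water:
0.407×0.836×(1−α)×752 = 164.72
(1−α) = 164.72/255.87 = 0.6438;  α = 0.3562.
Bypass flow = 0.3562×752 = 267.88 g/s.

267.9 g/s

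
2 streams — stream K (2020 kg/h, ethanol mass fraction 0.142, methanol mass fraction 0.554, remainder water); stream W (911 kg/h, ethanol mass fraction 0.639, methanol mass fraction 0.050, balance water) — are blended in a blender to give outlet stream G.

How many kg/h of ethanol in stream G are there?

ethanol out = ethanol in = 2020×0.142 + 911×0.639 = 868.97 kg/h.

869 kg/h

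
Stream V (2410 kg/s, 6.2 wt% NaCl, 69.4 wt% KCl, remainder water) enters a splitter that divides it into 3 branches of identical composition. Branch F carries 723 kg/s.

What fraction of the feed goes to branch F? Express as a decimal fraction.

Fraction to F = 723/2410 = 0.3000.

0.300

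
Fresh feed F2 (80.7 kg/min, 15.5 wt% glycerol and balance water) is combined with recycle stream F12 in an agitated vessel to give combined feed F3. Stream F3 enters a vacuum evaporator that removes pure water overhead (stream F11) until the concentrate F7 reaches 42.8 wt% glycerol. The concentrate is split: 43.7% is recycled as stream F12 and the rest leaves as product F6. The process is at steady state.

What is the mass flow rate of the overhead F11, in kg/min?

51.47 kg/min

Overall glycerol balance (none leaves overhead): glycerol in fresh feed = glycerol in product, i.e. 80.7×0.155 = (1−0.437)·F7·0.428.
F7 = 12.508/(0.428×0.563) = 51.91 kg/min.
Recycle F12 = 0.437×51.91 = 22.685 kg/min.
Combined feed F3 = 80.7 + 22.685 = 103.38 kg/min.
Overhead F11 = F3 − F7 = 103.38 − 51.91 = 51.475 kg/min.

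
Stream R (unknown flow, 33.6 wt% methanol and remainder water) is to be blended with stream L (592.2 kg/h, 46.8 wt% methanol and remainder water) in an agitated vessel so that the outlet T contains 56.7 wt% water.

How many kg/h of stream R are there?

213.7 kg/h

Let R be the unknown flow. Total out = 592.2 + R.
water balance: 315.05 + 0.664·R = 0.567·(592.2 + R)
(0.664 − 0.567)·R = 0.567×592.2 − 315.05 = 20.727
R = 20.727 / 0.097 = 213.68 kg/h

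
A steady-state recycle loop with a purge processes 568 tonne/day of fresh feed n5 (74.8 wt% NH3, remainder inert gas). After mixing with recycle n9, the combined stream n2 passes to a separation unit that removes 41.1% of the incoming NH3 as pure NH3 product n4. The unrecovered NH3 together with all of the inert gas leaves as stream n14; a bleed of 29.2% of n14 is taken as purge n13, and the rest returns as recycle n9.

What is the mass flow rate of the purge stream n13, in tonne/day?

inert gas enters only via n5 and leaves only via the purge: 568×0.252 = 0.292×(inert gas in n14), and the separation unit passes all inert gas, so inert gas in n2 = inert gas in n14 = 490.19 tonne/day.
NH3 in n2: m_A = 568×0.748 + (1−0.292)·(1−0.411)·m_A, so m_A = 424.86/0.5830 = 728.77 tonne/day.
n14 = (1−0.411)×728.77 + 490.19 = 919.44 tonne/day.
Purge n13 = 0.292×919.44 = 268.48 tonne/day.

268.5 tonne/day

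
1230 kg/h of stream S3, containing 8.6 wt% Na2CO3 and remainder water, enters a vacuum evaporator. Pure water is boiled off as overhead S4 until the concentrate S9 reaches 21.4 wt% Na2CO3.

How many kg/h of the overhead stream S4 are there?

Na2CO3 is conserved: 1230×0.086 = 105.78 kg/h all reports to the concentrate.
Concentrate = 105.78/(target fraction) = 494.3 kg/h.
Overhead = 1230 − 494.3 = 735.7 kg/h.

735.7 kg/h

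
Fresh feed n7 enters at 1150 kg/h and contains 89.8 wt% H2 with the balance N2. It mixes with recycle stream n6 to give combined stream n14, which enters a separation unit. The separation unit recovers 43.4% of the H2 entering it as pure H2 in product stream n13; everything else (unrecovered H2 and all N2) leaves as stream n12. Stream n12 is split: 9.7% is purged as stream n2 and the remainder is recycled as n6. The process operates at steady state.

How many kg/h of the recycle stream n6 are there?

2172 kg/h

N2 enters only via n7 and leaves only via the purge: 1150×0.102 = 0.097×(N2 in n12), and the separation unit passes all N2, so N2 in n14 = N2 in n12 = 1209.3 kg/h.
H2 in n14: m_A = 1150×0.898 + (1−0.097)·(1−0.434)·m_A, so m_A = 1032.7/0.4889 = 2112.3 kg/h.
n12 = (1−0.434)×2112.3 + 1209.3 = 2404.8 kg/h.
Recycle n6 = (1−0.097)×2404.8 = 2171.6 kg/h.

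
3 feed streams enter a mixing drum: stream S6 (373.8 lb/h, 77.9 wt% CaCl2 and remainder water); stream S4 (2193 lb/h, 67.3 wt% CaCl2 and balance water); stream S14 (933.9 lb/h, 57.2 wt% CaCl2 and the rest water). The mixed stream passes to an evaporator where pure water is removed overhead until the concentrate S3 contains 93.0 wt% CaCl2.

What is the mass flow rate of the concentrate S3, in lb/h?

CaCl2 entering = 373.8×0.779 + 2193×0.673 + 933.9×0.572 = 2301.3 lb/h.
All CaCl2 reports to S3, so S3 = 2301.3/0.930 = 2474.5 lb/h.

2474 lb/h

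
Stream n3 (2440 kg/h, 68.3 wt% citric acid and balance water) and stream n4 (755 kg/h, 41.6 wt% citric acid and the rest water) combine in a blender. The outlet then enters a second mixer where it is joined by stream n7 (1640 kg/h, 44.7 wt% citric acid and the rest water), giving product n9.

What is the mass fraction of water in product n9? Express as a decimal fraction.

Overall, product flow = 4835 kg/h.
water in = 2440×0.317 + 755×0.584 + 1640×0.553 = 2121.3 kg/h.
water fraction in n9 = 0.439.

0.439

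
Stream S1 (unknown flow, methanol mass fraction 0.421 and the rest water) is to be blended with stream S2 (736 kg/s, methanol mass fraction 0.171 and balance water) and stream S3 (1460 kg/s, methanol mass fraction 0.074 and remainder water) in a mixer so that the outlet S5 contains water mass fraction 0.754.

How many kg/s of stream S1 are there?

1750 kg/s

Let S1 be the unknown flow. Total out = 2196 + S1.
water balance: 1962.1 + 0.579·S1 = 0.754·(2196 + S1)
(0.579 − 0.754)·S1 = 0.754×2196 − 1962.1 = -306.32
S1 = -306.32 / -0.175 = 1750.4 kg/s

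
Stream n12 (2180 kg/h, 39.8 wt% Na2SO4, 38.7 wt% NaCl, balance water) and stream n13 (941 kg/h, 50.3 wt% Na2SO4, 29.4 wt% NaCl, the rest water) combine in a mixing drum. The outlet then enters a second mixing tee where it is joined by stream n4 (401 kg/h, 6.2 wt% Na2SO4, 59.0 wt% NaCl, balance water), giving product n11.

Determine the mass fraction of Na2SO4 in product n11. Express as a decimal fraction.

0.388

Overall, product flow = 3522 kg/h.
Na2SO4 in = 2180×0.398 + 941×0.503 + 401×0.062 = 1365.8 kg/h.
Na2SO4 fraction in n11 = 0.388.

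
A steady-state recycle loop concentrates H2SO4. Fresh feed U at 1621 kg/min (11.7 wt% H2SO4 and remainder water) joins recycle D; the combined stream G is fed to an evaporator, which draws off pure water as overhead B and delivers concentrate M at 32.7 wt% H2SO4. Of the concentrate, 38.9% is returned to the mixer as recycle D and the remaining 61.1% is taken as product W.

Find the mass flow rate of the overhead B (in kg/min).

1041 kg/min

Overall H2SO4 balance (none leaves overhead): H2SO4 in fresh feed = H2SO4 in product, i.e. 1621×0.117 = (1−0.389)·M·0.327.
M = 189.66/(0.327×0.611) = 949.25 kg/min.
Recycle D = 0.389×949.25 = 369.26 kg/min.
Combined feed G = 1621 + 369.26 = 1990.3 kg/min.
Overhead B = G − M = 1990.3 − 949.25 = 1041 kg/min.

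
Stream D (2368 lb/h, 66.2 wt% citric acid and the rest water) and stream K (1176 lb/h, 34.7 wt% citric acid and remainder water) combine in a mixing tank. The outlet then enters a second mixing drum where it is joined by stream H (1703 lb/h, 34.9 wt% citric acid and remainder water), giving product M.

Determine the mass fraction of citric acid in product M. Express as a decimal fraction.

0.490

Overall, product flow = 5247 lb/h.
citric acid in = 2368×0.662 + 1176×0.347 + 1703×0.349 = 2570 lb/h.
citric acid fraction in M = 0.490.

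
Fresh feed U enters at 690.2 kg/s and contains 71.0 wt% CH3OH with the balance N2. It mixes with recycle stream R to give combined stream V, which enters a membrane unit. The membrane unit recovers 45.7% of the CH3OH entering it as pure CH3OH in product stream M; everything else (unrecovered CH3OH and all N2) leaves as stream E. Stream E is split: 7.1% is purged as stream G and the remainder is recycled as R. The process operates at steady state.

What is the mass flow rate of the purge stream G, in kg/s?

N2 enters only via U and leaves only via the purge: 690.2×0.290 = 0.071×(N2 in E), and the membrane unit passes all N2, so N2 in V = N2 in E = 2819.1 kg/s.
CH3OH in V: m_A = 690.2×0.710 + (1−0.071)·(1−0.457)·m_A, so m_A = 490.04/0.4956 = 988.88 kg/s.
E = (1−0.457)×988.88 + 2819.1 = 3356.1 kg/s.
Purge G = 0.071×3356.1 = 238.28 kg/s.

238.3 kg/s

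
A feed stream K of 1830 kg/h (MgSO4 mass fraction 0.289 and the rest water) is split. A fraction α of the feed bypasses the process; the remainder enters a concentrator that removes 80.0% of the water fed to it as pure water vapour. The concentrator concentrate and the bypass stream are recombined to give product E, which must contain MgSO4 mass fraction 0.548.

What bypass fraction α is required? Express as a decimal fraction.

0.169

All 1830×0.289 = 528.87 kg/h of MgSO4 reaches E, so E = 528.87/0.548 = 965.09 kg/h and vapour = 864.91 kg/h.
The evaporator receives (1−α)·1830 of feed at 0.711 water and removes 0.800 of that water:
0.800×0.711×(1−α)×1830 = 864.91
(1−α) = 864.91/1040.9 = 0.8309;  α = 0.1691.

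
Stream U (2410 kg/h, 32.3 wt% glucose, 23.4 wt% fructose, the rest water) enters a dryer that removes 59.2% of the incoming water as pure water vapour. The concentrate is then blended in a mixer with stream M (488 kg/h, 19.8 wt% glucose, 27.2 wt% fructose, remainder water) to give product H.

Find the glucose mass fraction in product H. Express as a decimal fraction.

Vapour removed = 0.592×0.443×2410 = 632.04 kg/h; concentrate = 1778 kg/h.
glucose reaching the mixer = 778.43 (from concentrate) + 488×0.198 = 875.05 kg/h.
Product flow = 1778 + 488 = 2266 kg/h; glucose fraction = 0.3862.

0.3862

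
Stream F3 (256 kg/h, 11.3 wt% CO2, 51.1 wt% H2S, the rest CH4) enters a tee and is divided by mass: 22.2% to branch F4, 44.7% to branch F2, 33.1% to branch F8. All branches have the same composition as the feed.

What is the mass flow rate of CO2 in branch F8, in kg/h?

Branch F8 total = 0.331×256 = 84.736 kg/h.
CO2 in F8 = 0.113×84.736 = 9.5752 kg/h.

9.575 kg/h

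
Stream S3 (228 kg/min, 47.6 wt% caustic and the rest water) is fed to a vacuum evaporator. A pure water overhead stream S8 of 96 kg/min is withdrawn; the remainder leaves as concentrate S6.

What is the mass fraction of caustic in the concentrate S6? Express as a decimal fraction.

0.8222

caustic is not removed: 228×0.476 = 108.53 kg/min of caustic enters S6.
Concentrate = 228 − 96 = 132 kg/min.
Mass fraction = 108.53/132 = 0.8222.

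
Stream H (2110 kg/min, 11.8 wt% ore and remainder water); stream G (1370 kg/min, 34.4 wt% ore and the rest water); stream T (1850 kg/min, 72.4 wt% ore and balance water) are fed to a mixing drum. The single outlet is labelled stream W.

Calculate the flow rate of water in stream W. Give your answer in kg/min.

water out = water in = 2110×0.882 + 1370×0.656 + 1850×0.276 = 3270.3 kg/min.

3270 kg/min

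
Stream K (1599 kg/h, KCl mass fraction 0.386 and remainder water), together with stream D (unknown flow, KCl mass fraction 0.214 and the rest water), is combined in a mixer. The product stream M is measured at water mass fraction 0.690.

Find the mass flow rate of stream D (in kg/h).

1266 kg/h

Let D be the unknown flow. Total out = 1599 + D.
water balance: 981.79 + 0.786·D = 0.690·(1599 + D)
(0.786 − 0.690)·D = 0.690×1599 − 981.79 = 121.52
D = 121.52 / 0.096 = 1265.9 kg/h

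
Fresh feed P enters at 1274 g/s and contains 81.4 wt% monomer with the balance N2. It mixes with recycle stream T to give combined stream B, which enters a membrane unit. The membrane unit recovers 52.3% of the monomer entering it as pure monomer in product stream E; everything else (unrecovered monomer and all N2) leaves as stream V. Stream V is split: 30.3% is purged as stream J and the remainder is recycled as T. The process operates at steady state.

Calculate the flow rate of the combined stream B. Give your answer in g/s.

2336 g/s

N2 enters only via P and leaves only via the purge: 1274×0.186 = 0.303×(N2 in V), and the membrane unit passes all N2, so N2 in B = N2 in V = 782.06 g/s.
monomer in B: m_A = 1274×0.814 + (1−0.303)·(1−0.523)·m_A, so m_A = 1037/0.6675 = 1553.5 g/s.
B = 1553.5 + 782.06 = 2335.6 g/s.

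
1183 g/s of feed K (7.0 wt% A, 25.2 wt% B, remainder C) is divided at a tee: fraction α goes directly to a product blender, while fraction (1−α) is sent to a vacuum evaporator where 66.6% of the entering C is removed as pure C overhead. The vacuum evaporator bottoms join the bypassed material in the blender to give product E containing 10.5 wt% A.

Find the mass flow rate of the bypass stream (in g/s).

309.7 g/s

All 1183×0.070 = 82.81 g/s of A reaches E, so E = 82.81/0.105 = 788.67 g/s and vapour = 394.33 g/s.
The evaporator receives (1−α)·1183 of feed at 0.678 C and removes 0.666 of that C:
0.666×0.678×(1−α)×1183 = 394.33
(1−α) = 394.33/534.18 = 0.7382;  α = 0.2618.
Bypass flow = 0.2618×1183 = 309.71 g/s.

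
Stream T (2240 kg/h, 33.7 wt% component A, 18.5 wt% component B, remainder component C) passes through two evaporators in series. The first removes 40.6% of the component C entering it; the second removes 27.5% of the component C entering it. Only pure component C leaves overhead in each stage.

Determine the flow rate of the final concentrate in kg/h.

component C in feed = 2240×0.478 = 1070.7 kg/h.
After stage 1: component C left = (1−0.406)×1070.7 = 636.01; stream total = 1805.3 kg/h.
After stage 2: component C left = (1−0.275)×636.01 = 461.11; final concentrate = 1630.4 kg/h.

1630 kg/h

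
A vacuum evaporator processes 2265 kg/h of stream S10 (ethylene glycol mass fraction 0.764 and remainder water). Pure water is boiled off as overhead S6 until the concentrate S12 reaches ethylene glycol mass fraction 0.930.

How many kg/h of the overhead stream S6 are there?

404.3 kg/h

ethylene glycol is conserved: 2265×0.764 = 1730.5 kg/h all reports to the concentrate.
Concentrate = 1730.5/(target fraction) = 1860.7 kg/h.
Overhead = 2265 − 1860.7 = 404.29 kg/h.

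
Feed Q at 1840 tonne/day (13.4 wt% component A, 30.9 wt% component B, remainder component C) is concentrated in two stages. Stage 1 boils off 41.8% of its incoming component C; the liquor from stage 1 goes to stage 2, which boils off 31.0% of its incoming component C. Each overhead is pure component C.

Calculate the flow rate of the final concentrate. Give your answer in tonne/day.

component C in feed = 1840×0.557 = 1024.9 tonne/day.
After stage 1: component C left = (1−0.418)×1024.9 = 596.48; stream total = 1411.6 tonne/day.
After stage 2: component C left = (1−0.310)×596.48 = 411.57; final concentrate = 1226.7 tonne/day.

1227 tonne/day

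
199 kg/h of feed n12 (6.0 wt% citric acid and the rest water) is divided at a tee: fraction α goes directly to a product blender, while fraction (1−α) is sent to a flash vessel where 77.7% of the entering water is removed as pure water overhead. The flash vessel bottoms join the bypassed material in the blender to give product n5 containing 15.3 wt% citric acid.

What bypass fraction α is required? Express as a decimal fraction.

All 199×0.060 = 11.94 kg/h of citric acid reaches n5, so n5 = 11.94/0.153 = 78.039 kg/h and vapour = 120.96 kg/h.
The evaporator receives (1−α)·199 of feed at 0.940 water and removes 0.777 of that water:
0.777×0.940×(1−α)×199 = 120.96
(1−α) = 120.96/145.35 = 0.8322;  α = 0.1678.

0.168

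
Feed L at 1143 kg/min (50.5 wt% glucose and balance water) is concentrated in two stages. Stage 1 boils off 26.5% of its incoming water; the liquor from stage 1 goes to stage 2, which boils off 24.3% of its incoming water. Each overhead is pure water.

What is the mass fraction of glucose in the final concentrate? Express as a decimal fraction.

0.647

water in feed = 1143×0.495 = 565.78 kg/min.
After stage 1: water left = (1−0.265)×565.78 = 415.85; stream total = 993.07 kg/min.
After stage 2: water left = (1−0.243)×415.85 = 314.8; final concentrate = 892.01 kg/min.
glucose fraction = 577.22/892.01 = 0.647.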